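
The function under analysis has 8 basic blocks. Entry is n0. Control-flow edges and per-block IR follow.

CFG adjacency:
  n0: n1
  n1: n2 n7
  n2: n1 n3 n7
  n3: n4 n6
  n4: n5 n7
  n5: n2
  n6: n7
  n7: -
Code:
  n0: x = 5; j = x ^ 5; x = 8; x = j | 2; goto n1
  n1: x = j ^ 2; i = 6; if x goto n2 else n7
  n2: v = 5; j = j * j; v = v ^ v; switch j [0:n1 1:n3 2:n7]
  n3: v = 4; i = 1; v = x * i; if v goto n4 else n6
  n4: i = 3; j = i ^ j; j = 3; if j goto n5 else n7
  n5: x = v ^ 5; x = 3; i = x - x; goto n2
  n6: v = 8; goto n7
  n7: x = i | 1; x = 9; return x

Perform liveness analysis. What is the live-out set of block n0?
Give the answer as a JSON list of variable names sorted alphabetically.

Block summaries:
  n0: {j,x} / ∅
  n1: {i,x} / {j}
  n2: {j,v} / {j}
  n3: {i,v} / {x}
  n4: {i,j} / {j}
  n5: {i,x} / {v}
  n6: {v} / ∅
  n7: {x} / {i}

Liveness:
  live n0: ∅→{j}
  live n1: {j}→{i,j,x}
  live n2: {i,j,x}→{i,j,x}
  live n3: {j,x}→{i,j,v}
  live n4: {j,v}→{i,j,v}
  live n5: {j,v}→{i,j,x}
  live n6: {i}→{i}
  live n7: {i}→∅

live-out(n0) = ["j"]

Answer: ["j"]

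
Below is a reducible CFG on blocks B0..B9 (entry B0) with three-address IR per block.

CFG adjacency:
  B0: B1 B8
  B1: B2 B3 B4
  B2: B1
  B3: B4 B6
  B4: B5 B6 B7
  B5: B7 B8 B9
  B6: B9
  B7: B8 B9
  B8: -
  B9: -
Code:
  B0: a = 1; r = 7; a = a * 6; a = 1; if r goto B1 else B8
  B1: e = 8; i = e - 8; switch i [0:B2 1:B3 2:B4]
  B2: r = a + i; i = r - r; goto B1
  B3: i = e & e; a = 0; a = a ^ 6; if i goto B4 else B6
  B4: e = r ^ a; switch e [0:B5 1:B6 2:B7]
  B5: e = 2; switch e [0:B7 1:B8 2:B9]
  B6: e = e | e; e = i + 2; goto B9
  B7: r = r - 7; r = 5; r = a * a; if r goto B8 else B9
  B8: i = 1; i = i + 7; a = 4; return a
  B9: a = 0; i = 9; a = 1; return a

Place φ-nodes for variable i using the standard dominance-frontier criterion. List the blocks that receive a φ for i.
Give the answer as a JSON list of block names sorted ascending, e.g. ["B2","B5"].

Answer: ["B1", "B4", "B6", "B8", "B9"]

Analysis:
idom tree: B1←B0 B2←B1 B3←B1 B4←B1 B5←B4 B6←B1 B7←B4 B8←B0 B9←B1
Dom∩ at merges:
  B1: preds {B0,B2}: {B0} ∩ {B0,B1,B2} = {B0}; idom=B0
  B4: preds {B1,B3}: {B0,B1} ∩ {B0,B1,B3} = {B0,B1}; idom=B1
  B6: preds {B3,B4}: {B0,B1,B3} ∩ {B0,B1,B4} = {B0,B1}; idom=B1
  B7: preds {B4,B5}: {B0,B1,B4} ∩ {B0,B1,B4,B5} = {B0,B1,B4}; idom=B4
  B8: preds {B0,B5,B7}: {B0} ∩ {B0,B1,B4,B5} ∩ {B0,B1,B4,B7} = {B0}; idom=B0
  B9: preds {B5,B6,B7}: {B0,B1,B4,B5} ∩ {B0,B1,B6} ∩ {B0,B1,B4,B7} = {B0,B1}; idom=B1

DF derivation:
  join B1 pred B0: · stop@B0
  join B1 pred B2: B2→B1 stop@B0
  join B4 pred B1: · stop@B1
  join B4 pred B3: B3 stop@B1
  join B6 pred B3: B3 stop@B1
  join B6 pred B4: B4 stop@B1
  join B7 pred B4: · stop@B4
  join B7 pred B5: B5 stop@B4
  join B8 pred B0: · stop@B0
  join B8 pred B5: B5→B4→B1 stop@B0
  join B8 pred B7: B7→B4→B1 stop@B0
  join B9 pred B5: B5→B4 stop@B1
  join B9 pred B6: B6 stop@B1
  join B9 pred B7: B7→B4 stop@B1
  DF(B0)=∅
  DF(B1)={B1,B8}
  DF(B2)={B1}
  DF(B3)={B4,B6}
  DF(B4)={B6,B8,B9}
  DF(B5)={B7,B8,B9}
  DF(B6)={B9}
  DF(B7)={B8,B9}
  DF(B8)=∅
  DF(B9)=∅

φ for i: defs {B1,B2,B3,B8,B9}
  DF⁺ = {B1,B4,B6,B8,B9}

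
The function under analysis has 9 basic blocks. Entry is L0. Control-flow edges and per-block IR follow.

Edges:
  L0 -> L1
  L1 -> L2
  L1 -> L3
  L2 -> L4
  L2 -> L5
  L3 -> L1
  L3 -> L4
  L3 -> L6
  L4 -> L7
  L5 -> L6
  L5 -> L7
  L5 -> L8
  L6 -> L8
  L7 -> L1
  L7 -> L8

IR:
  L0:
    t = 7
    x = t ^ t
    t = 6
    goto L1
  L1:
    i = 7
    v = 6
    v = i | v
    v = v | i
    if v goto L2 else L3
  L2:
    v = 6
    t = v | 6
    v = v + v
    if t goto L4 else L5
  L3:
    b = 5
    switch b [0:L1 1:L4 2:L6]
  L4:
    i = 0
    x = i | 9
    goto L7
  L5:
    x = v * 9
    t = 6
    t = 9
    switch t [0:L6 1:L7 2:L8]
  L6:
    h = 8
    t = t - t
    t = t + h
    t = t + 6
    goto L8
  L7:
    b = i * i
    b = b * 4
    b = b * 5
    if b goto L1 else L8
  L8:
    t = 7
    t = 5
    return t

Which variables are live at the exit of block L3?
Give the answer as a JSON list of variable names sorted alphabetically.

Per-block:
  L0 def {t,x} use ∅
  L1 def {i,v} use ∅
  L2 def {t,v} use ∅
  L3 def {b} use ∅
  L4 def {i,x} use ∅
  L5 def {t,x} use {v}
  L6 def {h,t} use {t}
  L7 def {b} use {i}
  L8 def {t} use ∅

Live sets:
  live L0: ∅→{t}
  live L1: {t}→{i,t}
  live L2: {i}→{i,t,v}
  live L3: {t}→{t}
  live L4: {t}→{i,t}
  live L5: {i,v}→{i,t}
  live L6: {t}→∅
  live L7: {i,t}→{t}
  live L8: ∅→∅

live-out(L3) = ["t"]

Answer: ["t"]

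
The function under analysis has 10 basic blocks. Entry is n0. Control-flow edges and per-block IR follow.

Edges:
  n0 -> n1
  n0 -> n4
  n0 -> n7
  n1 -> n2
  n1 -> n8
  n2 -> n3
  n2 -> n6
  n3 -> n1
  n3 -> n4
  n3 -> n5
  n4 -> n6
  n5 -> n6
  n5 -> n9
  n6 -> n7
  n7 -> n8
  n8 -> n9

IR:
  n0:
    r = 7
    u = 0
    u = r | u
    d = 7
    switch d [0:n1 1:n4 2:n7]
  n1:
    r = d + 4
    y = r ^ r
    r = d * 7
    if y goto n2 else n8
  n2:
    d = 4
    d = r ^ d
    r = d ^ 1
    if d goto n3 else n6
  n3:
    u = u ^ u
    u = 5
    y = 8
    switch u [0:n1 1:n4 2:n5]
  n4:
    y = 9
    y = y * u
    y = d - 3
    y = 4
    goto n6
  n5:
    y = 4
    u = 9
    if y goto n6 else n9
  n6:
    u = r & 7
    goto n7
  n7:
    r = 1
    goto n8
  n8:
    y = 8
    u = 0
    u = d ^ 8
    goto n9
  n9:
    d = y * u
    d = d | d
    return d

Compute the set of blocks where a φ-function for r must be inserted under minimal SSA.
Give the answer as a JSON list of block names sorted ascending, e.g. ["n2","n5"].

idom tree: n1←n0 n2←n1 n3←n2 n4←n0 n5←n3 n6←n0 n7←n0 n8←n0 n9←n0
Join-block Dom:
  n1: preds {n0,n3}: {n0} ∩ {n0,n1,n2,n3} = {n0}; idom=n0
  n4: preds {n0,n3}: {n0} ∩ {n0,n1,n2,n3} = {n0}; idom=n0
  n6: preds {n2,n4,n5}: {n0,n1,n2} ∩ {n0,n4} ∩ {n0,n1,n2,n3,n5} = {n0}; idom=n0
  n7: preds {n0,n6}: {n0} ∩ {n0,n6} = {n0}; idom=n0
  n8: preds {n1,n7}: {n0,n1} ∩ {n0,n7} = {n0}; idom=n0
  n9: preds {n5,n8}: {n0,n1,n2,n3,n5} ∩ {n0,n8} = {n0}; idom=n0

Frontier:
  n1←n0: walk · to n0
  n1←n3: walk n3→n2→n1 to n0
  n4←n0: walk · to n0
  n4←n3: walk n3→n2→n1 to n0
  n6←n2: walk n2→n1 to n0
  n6←n4: walk n4 to n0
  n6←n5: walk n5→n3→n2→n1 to n0
  n7←n0: walk · to n0
  n7←n6: walk n6 to n0
  n8←n1: walk n1 to n0
  n8←n7: walk n7 to n0
  n9←n5: walk n5→n3→n2→n1 to n0
  n9←n8: walk n8 to n0
  n0: DF=∅
  n1: DF={n1,n4,n6,n8,n9}
  n2: DF={n1,n4,n6,n9}
  n3: DF={n1,n4,n6,n9}
  n4: DF={n6}
  n5: DF={n6,n9}
  n6: DF={n7}
  n7: DF={n8}
  n8: DF={n9}
  n9: DF=∅

φ for r: defs {n0,n1,n2,n7}
  DF⁺ = {n1,n4,n6,n7,n8,n9}

Answer: ["n1", "n4", "n6", "n7", "n8", "n9"]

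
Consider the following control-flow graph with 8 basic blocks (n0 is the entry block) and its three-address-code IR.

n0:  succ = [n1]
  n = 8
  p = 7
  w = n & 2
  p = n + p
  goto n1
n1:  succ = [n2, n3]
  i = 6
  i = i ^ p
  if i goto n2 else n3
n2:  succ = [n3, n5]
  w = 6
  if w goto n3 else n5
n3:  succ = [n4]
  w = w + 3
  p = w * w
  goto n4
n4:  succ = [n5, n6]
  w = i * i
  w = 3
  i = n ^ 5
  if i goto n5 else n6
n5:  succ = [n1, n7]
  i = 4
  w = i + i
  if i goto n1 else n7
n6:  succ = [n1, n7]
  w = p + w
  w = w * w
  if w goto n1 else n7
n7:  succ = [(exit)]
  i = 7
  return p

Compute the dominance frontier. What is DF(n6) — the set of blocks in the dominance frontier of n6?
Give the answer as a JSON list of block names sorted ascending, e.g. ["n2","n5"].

Answer: ["n1", "n7"]

Working:
idom tree: n1←n0 n2←n1 n3←n1 n4←n3 n5←n1 n6←n4 n7←n1
Dom at joins:
  n1: preds {n0,n5,n6}: {n0} ∩ {n0,n1,n5} ∩ {n0,n1,n3,n4,n6} = {n0}; idom=n0
  n3: preds {n1,n2}: {n0,n1} ∩ {n0,n1,n2} = {n0,n1}; idom=n1
  n5: preds {n2,n4}: {n0,n1,n2} ∩ {n0,n1,n3,n4} = {n0,n1}; idom=n1
  n7: preds {n5,n6}: {n0,n1,n5} ∩ {n0,n1,n3,n4,n6} = {n0,n1}; idom=n1

Frontier:
  n1←n0: walk · to n0
  n1←n5: walk n5→n1 to n0
  n1←n6: walk n6→n4→n3→n1 to n0
  n3←n1: walk · to n1
  n3←n2: walk n2 to n1
  n5←n2: walk n2 to n1
  n5←n4: walk n4→n3 to n1
  n7←n5: walk n5 to n1
  n7←n6: walk n6→n4→n3 to n1
  DF(n0)=∅
  DF(n1)={n1}
  DF(n2)={n3,n5}
  DF(n3)={n1,n5,n7}
  DF(n4)={n1,n5,n7}
  DF(n5)={n1,n7}
  DF(n6)={n1,n7}
  DF(n7)=∅

DF(n6) = ["n1", "n7"]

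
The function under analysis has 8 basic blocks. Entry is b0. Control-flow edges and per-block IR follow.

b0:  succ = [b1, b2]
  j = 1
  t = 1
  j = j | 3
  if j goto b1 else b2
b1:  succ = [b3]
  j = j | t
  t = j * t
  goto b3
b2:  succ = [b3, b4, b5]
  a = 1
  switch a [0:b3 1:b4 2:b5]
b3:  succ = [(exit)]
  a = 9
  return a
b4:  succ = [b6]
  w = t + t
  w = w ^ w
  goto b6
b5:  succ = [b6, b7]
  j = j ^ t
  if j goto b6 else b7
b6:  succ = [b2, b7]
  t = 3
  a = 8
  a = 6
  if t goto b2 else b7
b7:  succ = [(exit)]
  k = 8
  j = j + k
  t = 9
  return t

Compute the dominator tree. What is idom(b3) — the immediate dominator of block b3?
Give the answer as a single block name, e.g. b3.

Answer: b0

Analysis:
idom tree: b1←b0 b2←b0 b3←b0 b4←b2 b5←b2 b6←b2 b7←b2
Dom at joins:
  b2: preds {b0,b6}: {b0} ∩ {b0,b2,b6} = {b0}; idom=b0
  b3: preds {b1,b2}: {b0,b1} ∩ {b0,b2} = {b0}; idom=b0
  b6: preds {b4,b5}: {b0,b2,b4} ∩ {b0,b2,b5} = {b0,b2}; idom=b2
  b7: preds {b5,b6}: {b0,b2,b5} ∩ {b0,b2,b6} = {b0,b2}; idom=b2

idom(b3) = b0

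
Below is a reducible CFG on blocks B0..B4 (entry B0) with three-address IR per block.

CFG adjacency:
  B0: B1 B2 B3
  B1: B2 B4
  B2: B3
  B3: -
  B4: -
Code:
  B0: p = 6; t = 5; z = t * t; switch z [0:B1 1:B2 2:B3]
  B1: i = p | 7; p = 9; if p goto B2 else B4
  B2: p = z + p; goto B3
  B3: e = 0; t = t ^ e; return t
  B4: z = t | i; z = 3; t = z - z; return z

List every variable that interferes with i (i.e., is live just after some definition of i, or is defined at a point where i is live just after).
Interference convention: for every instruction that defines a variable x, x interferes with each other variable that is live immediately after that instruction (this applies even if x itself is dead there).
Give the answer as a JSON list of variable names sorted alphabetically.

def/use:
  B0: {p,t,z} / ∅
  B1: {i,p} / {p}
  B2: {p} / {p,z}
  B3: {e,t} / {t}
  B4: {t,z} / {i,t}

Live sets:
  B0 li=∅ lo={p,t,z}
  B1 li={p,t,z} lo={i,p,t,z}
  B2 li={p,t,z} lo={t}
  B3 li={t} lo=∅
  B4 li={i,t} lo=∅

Interfere edges:
  e↔{t}
  i↔{p,t,z}
  p↔{i,t,z}
  t↔{e,i,p,z}
  z↔{i,p,t}

N(i) = ["p", "t", "z"]

Answer: ["p", "t", "z"]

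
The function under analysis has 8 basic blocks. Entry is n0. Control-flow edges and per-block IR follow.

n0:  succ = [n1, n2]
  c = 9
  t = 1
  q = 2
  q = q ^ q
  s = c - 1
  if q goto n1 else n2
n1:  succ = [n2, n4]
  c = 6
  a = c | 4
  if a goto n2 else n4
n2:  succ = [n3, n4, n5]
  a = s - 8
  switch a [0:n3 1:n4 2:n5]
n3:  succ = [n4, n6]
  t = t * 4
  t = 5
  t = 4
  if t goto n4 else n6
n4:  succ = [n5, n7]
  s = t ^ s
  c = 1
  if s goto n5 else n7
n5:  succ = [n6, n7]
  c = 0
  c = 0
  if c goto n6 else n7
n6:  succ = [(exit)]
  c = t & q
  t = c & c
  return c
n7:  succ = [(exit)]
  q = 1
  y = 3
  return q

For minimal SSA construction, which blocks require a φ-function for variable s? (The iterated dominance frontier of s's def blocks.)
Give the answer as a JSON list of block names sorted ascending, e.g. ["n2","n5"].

Answer: ["n5", "n6", "n7"]

Analysis:
idom tree: n1←n0 n2←n0 n3←n2 n4←n0 n5←n0 n6←n0 n7←n0
Join-block Dom:
  n2: preds {n0,n1}: {n0} ∩ {n0,n1} = {n0}; idom=n0
  n4: preds {n1,n2,n3}: {n0,n1} ∩ {n0,n2} ∩ {n0,n2,n3} = {n0}; idom=n0
  n5: preds {n2,n4}: {n0,n2} ∩ {n0,n4} = {n0}; idom=n0
  n6: preds {n3,n5}: {n0,n2,n3} ∩ {n0,n5} = {n0}; idom=n0
  n7: preds {n4,n5}: {n0,n4} ∩ {n0,n5} = {n0}; idom=n0

DF walk-up:
  n2←n0: walk · to n0
  n2←n1: walk n1 to n0
  n4←n1: walk n1 to n0
  n4←n2: walk n2 to n0
  n4←n3: walk n3→n2 to n0
  n5←n2: walk n2 to n0
  n5←n4: walk n4 to n0
  n6←n3: walk n3→n2 to n0
  n6←n5: walk n5 to n0
  n7←n4: walk n4 to n0
  n7←n5: walk n5 to n0
  n0: DF=∅
  n1: DF={n2,n4}
  n2: DF={n4,n5,n6}
  n3: DF={n4,n6}
  n4: DF={n5,n7}
  n5: DF={n6,n7}
  n6: DF=∅
  n7: DF=∅

φ for s: defs {n0,n4}
  DF⁺ = {n5,n6,n7}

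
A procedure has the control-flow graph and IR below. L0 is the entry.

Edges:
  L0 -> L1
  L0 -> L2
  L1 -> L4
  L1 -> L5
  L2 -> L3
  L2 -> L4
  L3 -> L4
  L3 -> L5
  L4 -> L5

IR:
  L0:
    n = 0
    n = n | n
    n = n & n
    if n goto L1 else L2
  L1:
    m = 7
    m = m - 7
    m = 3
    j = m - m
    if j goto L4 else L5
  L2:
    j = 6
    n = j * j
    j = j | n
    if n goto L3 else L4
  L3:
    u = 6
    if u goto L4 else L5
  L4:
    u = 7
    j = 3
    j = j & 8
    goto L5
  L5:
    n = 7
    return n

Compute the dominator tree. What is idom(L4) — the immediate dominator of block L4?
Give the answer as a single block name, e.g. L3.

idom tree: L1←L0 L2←L0 L3←L2 L4←L0 L5←L0
Dom at joins:
  L4: preds {L1,L2,L3}: {L0,L1} ∩ {L0,L2} ∩ {L0,L2,L3} = {L0}; idom=L0
  L5: preds {L1,L3,L4}: {L0,L1} ∩ {L0,L2,L3} ∩ {L0,L4} = {L0}; idom=L0

idom(L4) = L0

Answer: L0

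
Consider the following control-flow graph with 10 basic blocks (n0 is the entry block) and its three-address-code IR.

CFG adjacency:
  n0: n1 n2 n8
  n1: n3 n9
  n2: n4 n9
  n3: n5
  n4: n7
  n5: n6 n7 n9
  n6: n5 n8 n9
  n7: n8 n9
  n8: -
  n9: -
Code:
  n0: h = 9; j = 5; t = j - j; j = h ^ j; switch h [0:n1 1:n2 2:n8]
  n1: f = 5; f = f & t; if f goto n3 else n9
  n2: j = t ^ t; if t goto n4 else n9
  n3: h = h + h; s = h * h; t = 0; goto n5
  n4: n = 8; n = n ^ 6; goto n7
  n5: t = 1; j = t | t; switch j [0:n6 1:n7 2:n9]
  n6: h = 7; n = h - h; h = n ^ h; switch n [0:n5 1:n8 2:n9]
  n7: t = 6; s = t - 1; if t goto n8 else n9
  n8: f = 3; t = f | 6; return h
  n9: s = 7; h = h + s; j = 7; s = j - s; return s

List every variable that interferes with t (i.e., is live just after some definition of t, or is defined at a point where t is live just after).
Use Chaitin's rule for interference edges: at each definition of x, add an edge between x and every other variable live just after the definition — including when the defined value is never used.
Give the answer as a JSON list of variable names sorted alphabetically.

def/use:
  n0: {h,j,t} / ∅
  n1: {f} / {t}
  n2: {j} / {t}
  n3: {h,s,t} / {h}
  n4: {n} / ∅
  n5: {j,t} / ∅
  n6: {h,n} / ∅
  n7: {s,t} / ∅
  n8: {f,t} / {h}
  n9: {h,j,s} / {h}

Backward fixpoint:
  n0 li=∅ lo={h,t}
  n1 li={h,t} lo={h}
  n2 li={h,t} lo={h}
  n3 li={h} lo={h}
  n4 li={h} lo={h}
  n5 li={h} lo={h}
  n6 li=∅ lo={h}
  n7 li={h} lo={h}
  n8 li={h} lo=∅
  n9 li={h} lo=∅

Conflict graph:
  f — {h,t}
  h — {f,j,n,s,t}
  j — {h,s,t}
  n — {h}
  s — {h,j,t}
  t — {f,h,j,s}

N(t) = ["f", "h", "j", "s"]

Answer: ["f", "h", "j", "s"]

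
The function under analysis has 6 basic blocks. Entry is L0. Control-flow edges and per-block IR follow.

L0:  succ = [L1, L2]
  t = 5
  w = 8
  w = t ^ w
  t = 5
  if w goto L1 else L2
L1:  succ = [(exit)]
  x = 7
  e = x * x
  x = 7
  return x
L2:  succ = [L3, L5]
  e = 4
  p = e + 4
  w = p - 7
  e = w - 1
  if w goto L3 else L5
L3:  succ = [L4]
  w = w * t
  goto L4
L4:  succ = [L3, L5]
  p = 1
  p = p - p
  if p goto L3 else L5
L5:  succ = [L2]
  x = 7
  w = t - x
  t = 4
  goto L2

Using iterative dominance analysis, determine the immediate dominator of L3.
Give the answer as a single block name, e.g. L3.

Answer: L2

Working:
idom tree: L1←L0 L2←L0 L3←L2 L4←L3 L5←L2
Join-block Dom:
  L2: preds {L0,L5}: {L0} ∩ {L0,L2,L5} = {L0}; idom=L0
  L3: preds {L2,L4}: {L0,L2} ∩ {L0,L2,L3,L4} = {L0,L2}; idom=L2
  L5: preds {L2,L4}: {L0,L2} ∩ {L0,L2,L3,L4} = {L0,L2}; idom=L2

idom(L3) = L2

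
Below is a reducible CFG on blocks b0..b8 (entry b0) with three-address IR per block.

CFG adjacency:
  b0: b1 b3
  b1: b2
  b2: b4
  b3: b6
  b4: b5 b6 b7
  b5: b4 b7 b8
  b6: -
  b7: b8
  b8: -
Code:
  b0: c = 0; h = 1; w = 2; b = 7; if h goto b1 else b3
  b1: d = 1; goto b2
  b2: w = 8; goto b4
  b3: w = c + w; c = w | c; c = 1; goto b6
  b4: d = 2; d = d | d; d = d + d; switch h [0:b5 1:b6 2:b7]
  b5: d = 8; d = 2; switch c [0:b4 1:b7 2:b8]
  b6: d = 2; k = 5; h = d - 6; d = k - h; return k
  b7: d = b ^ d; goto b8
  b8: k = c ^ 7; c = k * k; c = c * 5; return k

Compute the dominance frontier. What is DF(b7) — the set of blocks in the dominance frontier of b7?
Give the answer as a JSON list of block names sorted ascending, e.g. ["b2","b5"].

idom tree: b1←b0 b2←b1 b3←b0 b4←b2 b5←b4 b6←b0 b7←b4 b8←b4
Dom∩ at merges:
  b4: preds {b2,b5}: {b0,b1,b2} ∩ {b0,b1,b2,b4,b5} = {b0,b1,b2}; idom=b2
  b6: preds {b3,b4}: {b0,b3} ∩ {b0,b1,b2,b4} = {b0}; idom=b0
  b7: preds {b4,b5}: {b0,b1,b2,b4} ∩ {b0,b1,b2,b4,b5} = {b0,b1,b2,b4}; idom=b4
  b8: preds {b5,b7}: {b0,b1,b2,b4,b5} ∩ {b0,b1,b2,b4,b7} = {b0,b1,b2,b4}; idom=b4

Frontier:
  join b4 pred b2: · stop@b2
  join b4 pred b5: b5→b4 stop@b2
  join b6 pred b3: b3 stop@b0
  join b6 pred b4: b4→b2→b1 stop@b0
  join b7 pred b4: · stop@b4
  join b7 pred b5: b5 stop@b4
  join b8 pred b5: b5 stop@b4
  join b8 pred b7: b7 stop@b4
  DF(b0)=∅
  DF(b1)={b6}
  DF(b2)={b6}
  DF(b3)={b6}
  DF(b4)={b4,b6}
  DF(b5)={b4,b7,b8}
  DF(b6)=∅
  DF(b7)={b8}
  DF(b8)=∅

DF(b7) = ["b8"]

Answer: ["b8"]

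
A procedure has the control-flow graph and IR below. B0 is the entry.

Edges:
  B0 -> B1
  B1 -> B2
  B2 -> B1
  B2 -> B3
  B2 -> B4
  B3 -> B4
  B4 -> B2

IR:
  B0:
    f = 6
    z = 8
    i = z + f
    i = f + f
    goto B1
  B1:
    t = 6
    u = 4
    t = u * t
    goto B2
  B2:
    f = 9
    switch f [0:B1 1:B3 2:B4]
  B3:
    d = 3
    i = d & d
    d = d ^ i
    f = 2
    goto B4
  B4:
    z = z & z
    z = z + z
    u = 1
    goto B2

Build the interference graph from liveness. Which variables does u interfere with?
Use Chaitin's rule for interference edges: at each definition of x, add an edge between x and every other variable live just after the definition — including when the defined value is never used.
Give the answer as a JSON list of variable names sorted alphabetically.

Answer: ["t", "z"]

Working:
Per-block:
  B0: {f,i,z} / ∅
  B1: {t,u} / ∅
  B2: {f} / ∅
  B3: {d,f,i} / ∅
  B4: {u,z} / {z}

Backward fixpoint:
  live B0: ∅→{z}
  live B1: {z}→{z}
  live B2: {z}→{z}
  live B3: {z}→{z}
  live B4: {z}→{z}

Interference:
  d↔{i,z}
  f↔{i,z}
  i↔{d,f,z}
  t↔{u,z}
  u↔{t,z}
  z↔{d,f,i,t,u}

N(u) = ["t", "z"]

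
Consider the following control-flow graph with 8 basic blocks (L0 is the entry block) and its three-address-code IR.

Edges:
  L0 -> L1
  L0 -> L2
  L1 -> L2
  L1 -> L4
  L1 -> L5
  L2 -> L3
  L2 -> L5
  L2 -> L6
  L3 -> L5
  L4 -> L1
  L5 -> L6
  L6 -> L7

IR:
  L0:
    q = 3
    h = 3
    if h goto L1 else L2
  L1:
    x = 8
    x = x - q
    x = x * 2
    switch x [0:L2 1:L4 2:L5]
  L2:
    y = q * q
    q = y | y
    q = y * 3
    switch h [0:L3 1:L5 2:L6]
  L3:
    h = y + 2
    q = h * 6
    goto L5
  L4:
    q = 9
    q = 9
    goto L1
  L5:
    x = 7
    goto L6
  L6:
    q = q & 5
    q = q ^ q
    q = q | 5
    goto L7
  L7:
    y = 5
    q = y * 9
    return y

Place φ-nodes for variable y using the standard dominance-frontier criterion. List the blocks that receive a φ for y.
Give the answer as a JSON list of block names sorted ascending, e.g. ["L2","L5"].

Answer: ["L5", "L6"]

Analysis:
idom tree: L1←L0 L2←L0 L3←L2 L4←L1 L5←L0 L6←L0 L7←L6
Join-block Dom:
  L1: preds {L0,L4}: {L0} ∩ {L0,L1,L4} = {L0}; idom=L0
  L2: preds {L0,L1}: {L0} ∩ {L0,L1} = {L0}; idom=L0
  L5: preds {L1,L2,L3}: {L0,L1} ∩ {L0,L2} ∩ {L0,L2,L3} = {L0}; idom=L0
  L6: preds {L2,L5}: {L0,L2} ∩ {L0,L5} = {L0}; idom=L0

Frontier:
  join L1 pred L0: · stop@L0
  join L1 pred L4: L4→L1 stop@L0
  join L2 pred L0: · stop@L0
  join L2 pred L1: L1 stop@L0
  join L5 pred L1: L1 stop@L0
  join L5 pred L2: L2 stop@L0
  join L5 pred L3: L3→L2 stop@L0
  join L6 pred L2: L2 stop@L0
  join L6 pred L5: L5 stop@L0
  L0 → ∅
  L1 → {L1,L2,L5}
  L2 → {L5,L6}
  L3 → {L5}
  L4 → {L1}
  L5 → {L6}
  L6 → ∅
  L7 → ∅

φ for y: defs {L2,L7}
  DF⁺ = {L5,L6}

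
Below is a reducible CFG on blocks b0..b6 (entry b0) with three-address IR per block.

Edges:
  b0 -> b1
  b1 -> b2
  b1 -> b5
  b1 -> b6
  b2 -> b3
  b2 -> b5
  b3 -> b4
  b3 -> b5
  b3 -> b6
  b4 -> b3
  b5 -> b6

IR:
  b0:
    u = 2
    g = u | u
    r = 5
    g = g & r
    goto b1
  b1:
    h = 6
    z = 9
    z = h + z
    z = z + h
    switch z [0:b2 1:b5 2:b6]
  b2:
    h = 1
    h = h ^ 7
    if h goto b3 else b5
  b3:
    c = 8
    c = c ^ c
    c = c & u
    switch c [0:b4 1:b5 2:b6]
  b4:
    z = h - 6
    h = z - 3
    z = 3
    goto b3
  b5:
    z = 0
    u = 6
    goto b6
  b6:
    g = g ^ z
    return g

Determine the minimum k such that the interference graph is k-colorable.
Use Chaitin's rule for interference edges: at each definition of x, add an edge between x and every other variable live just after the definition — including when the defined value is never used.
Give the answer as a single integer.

Answer: 5

Analysis:
Block summaries:
  b0: {g,r,u} / ∅
  b1: {h,z} / ∅
  b2: {h} / ∅
  b3: {c} / {u}
  b4: {h,z} / {h}
  b5: {u,z} / ∅
  b6: {g} / {g,z}

Liveness:
  b0: in=∅ out={g,u}
  b1: in={g,u} out={g,u,z}
  b2: in={g,u,z} out={g,h,u,z}
  b3: in={g,h,u,z} out={g,h,u,z}
  b4: in={g,h,u} out={g,h,u,z}
  b5: in={g} out={g,z}
  b6: in={g,z} out=∅

Interference:
  c↔{g,h,u,z}
  g↔{c,h,r,u,z}
  h↔{c,g,u,z}
  r↔{g,u}
  u↔{c,g,h,r,z}
  z↔{c,g,h,u}

Colouring:
  {c,g,h,u,z} pairwise interfere (5-clique) ⇒ χ ≥ 5
  assign c→R2 g→R0 h→R3 r→R2 u→R1 z→R4 — no edge inside a register ⇒ χ ≤ 5
  χ = 5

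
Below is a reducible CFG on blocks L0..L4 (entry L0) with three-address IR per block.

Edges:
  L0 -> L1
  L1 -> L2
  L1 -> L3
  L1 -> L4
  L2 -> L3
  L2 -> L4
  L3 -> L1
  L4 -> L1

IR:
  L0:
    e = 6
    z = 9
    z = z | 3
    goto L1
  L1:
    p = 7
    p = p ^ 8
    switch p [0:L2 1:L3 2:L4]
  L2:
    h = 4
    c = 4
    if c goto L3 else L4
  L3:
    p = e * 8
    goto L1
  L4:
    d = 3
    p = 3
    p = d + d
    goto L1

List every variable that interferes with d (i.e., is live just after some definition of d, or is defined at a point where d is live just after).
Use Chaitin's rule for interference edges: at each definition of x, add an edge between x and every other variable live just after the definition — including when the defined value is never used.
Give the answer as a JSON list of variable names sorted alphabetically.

Answer: ["e", "p"]

Working:
Block summaries:
  L0 def {e,z} use ∅
  L1 def {p} use ∅
  L2 def {c,h} use ∅
  L3 def {p} use {e}
  L4 def {d,p} use ∅

Backward fixpoint:
  L0 li=∅ lo={e}
  L1 li={e} lo={e}
  L2 li={e} lo={e}
  L3 li={e} lo={e}
  L4 li={e} lo={e}

Interfere edges:
  c — {e}
  d — {e,p}
  e — {c,d,h,p,z}
  h — {e}
  p — {d,e}
  z — {e}

N(d) = ["e", "p"]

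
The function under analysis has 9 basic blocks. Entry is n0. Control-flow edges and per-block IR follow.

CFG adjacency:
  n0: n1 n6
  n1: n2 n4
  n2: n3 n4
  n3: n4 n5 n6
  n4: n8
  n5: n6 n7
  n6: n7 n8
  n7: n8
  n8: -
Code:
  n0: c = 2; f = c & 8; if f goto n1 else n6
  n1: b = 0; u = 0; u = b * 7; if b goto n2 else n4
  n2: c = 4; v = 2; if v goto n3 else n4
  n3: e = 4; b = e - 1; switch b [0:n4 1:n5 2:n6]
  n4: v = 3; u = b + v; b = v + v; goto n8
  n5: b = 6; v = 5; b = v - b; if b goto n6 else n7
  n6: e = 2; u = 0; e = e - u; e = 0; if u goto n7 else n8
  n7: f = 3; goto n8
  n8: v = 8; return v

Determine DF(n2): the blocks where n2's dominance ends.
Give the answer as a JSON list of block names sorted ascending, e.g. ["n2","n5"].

idom tree: n1←n0 n2←n1 n3←n2 n4←n1 n5←n3 n6←n0 n7←n0 n8←n0
Dom∩ at merges:
  n4: preds {n1,n2,n3}: {n0,n1} ∩ {n0,n1,n2} ∩ {n0,n1,n2,n3} = {n0,n1}; idom=n1
  n6: preds {n0,n3,n5}: {n0} ∩ {n0,n1,n2,n3} ∩ {n0,n1,n2,n3,n5} = {n0}; idom=n0
  n7: preds {n5,n6}: {n0,n1,n2,n3,n5} ∩ {n0,n6} = {n0}; idom=n0
  n8: preds {n4,n6,n7}: {n0,n1,n4} ∩ {n0,n6} ∩ {n0,n7} = {n0}; idom=n0

DF walk-up:
  join n4 pred n1: · stop@n1
  join n4 pred n2: n2 stop@n1
  join n4 pred n3: n3→n2 stop@n1
  join n6 pred n0: · stop@n0
  join n6 pred n3: n3→n2→n1 stop@n0
  join n6 pred n5: n5→n3→n2→n1 stop@n0
  join n7 pred n5: n5→n3→n2→n1 stop@n0
  join n7 pred n6: n6 stop@n0
  join n8 pred n4: n4→n1 stop@n0
  join n8 pred n6: n6 stop@n0
  join n8 pred n7: n7 stop@n0
  DF(n0)=∅
  DF(n1)={n6,n7,n8}
  DF(n2)={n4,n6,n7}
  DF(n3)={n4,n6,n7}
  DF(n4)={n8}
  DF(n5)={n6,n7}
  DF(n6)={n7,n8}
  DF(n7)={n8}
  DF(n8)=∅

DF(n2) = ["n4", "n6", "n7"]

Answer: ["n4", "n6", "n7"]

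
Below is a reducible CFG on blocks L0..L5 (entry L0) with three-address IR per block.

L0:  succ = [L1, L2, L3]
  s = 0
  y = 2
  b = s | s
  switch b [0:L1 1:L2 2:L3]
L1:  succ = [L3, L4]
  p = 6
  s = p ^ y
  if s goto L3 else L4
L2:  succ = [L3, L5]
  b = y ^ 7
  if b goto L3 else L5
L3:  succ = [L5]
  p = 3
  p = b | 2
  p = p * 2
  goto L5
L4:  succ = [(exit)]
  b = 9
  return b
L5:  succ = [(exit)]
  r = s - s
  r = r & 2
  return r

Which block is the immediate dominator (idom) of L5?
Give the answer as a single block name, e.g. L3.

Answer: L0

Analysis:
idom tree: L1←L0 L2←L0 L3←L0 L4←L1 L5←L0
Dom at joins:
  L3: preds {L0,L1,L2}: {L0} ∩ {L0,L1} ∩ {L0,L2} = {L0}; idom=L0
  L5: preds {L2,L3}: {L0,L2} ∩ {L0,L3} = {L0}; idom=L0

idom(L5) = L0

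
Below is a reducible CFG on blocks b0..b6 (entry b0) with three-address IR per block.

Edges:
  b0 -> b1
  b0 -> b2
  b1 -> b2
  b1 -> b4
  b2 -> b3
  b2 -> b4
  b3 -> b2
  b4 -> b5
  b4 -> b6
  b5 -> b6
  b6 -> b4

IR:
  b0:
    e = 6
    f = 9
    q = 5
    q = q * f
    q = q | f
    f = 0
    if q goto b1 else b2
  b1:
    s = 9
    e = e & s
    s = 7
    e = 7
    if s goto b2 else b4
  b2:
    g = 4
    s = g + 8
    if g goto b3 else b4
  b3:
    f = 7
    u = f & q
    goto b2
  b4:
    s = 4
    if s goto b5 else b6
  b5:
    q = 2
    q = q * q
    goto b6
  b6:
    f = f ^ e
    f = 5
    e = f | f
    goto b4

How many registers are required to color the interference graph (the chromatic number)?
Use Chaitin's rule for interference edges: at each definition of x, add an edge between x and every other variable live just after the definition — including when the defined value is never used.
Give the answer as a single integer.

Answer: 5

Analysis:
Per-block:
  b0: {e,f,q} / ∅
  b1: {e,s} / {e}
  b2: {g,s} / ∅
  b3: {f,u} / {q}
  b4: {s} / ∅
  b5: {q} / ∅
  b6: {e,f} / {e,f}

Live sets:
  b0: in=∅ out={e,f,q}
  b1: in={e,f,q} out={e,f,q}
  b2: in={e,f,q} out={e,f,q}
  b3: in={e,q} out={e,f,q}
  b4: in={e,f} out={e,f}
  b5: in={e,f} out={e,f}
  b6: in={e,f} out={e,f}

Conflict graph:
  e — {f,g,q,s,u}
  f — {e,g,q,s,u}
  g — {e,f,q,s}
  q — {e,f,g,s,u}
  s — {e,f,g,q}
  u — {e,f,q}

Registers:
  clique {e,f,g,q,s} ⇒ need ≥ 5
  5-colouring: c0={e}  c1={f}  c2={q}  c3={g,u}  c4={s}
  χ = 5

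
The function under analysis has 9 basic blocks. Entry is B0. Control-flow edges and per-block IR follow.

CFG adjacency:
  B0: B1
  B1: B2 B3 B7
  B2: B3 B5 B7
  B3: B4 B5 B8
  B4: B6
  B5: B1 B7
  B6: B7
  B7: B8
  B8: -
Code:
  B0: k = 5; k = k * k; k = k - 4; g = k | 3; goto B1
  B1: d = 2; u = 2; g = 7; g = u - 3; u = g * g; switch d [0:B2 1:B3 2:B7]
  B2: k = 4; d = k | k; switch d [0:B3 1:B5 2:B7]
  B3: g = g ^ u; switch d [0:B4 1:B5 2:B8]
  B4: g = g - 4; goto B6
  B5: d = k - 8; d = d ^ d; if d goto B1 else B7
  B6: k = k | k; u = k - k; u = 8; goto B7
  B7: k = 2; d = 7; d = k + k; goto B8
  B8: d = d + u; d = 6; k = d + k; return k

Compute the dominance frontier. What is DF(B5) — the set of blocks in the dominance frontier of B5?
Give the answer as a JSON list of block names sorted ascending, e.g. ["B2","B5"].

idom tree: B1←B0 B2←B1 B3←B1 B4←B3 B5←B1 B6←B4 B7←B1 B8←B1
Dom at joins:
  B1: preds {B0,B5}: {B0} ∩ {B0,B1,B5} = {B0}; idom=B0
  B3: preds {B1,B2}: {B0,B1} ∩ {B0,B1,B2} = {B0,B1}; idom=B1
  B5: preds {B2,B3}: {B0,B1,B2} ∩ {B0,B1,B3} = {B0,B1}; idom=B1
  B7: preds {B1,B2,B5,B6}: {B0,B1} ∩ {B0,B1,B2} ∩ {B0,B1,B5} ∩ {B0,B1,B3,B4,B6} = {B0,B1}; idom=B1
  B8: preds {B3,B7}: {B0,B1,B3} ∩ {B0,B1,B7} = {B0,B1}; idom=B1

DF derivation:
  join B1 pred B0: · stop@B0
  join B1 pred B5: B5→B1 stop@B0
  join B3 pred B1: · stop@B1
  join B3 pred B2: B2 stop@B1
  join B5 pred B2: B2 stop@B1
  join B5 pred B3: B3 stop@B1
  join B7 pred B1: · stop@B1
  join B7 pred B2: B2 stop@B1
  join B7 pred B5: B5 stop@B1
  join B7 pred B6: B6→B4→B3 stop@B1
  join B8 pred B3: B3 stop@B1
  join B8 pred B7: B7 stop@B1
  DF(B0)=∅
  DF(B1)={B1}
  DF(B2)={B3,B5,B7}
  DF(B3)={B5,B7,B8}
  DF(B4)={B7}
  DF(B5)={B1,B7}
  DF(B6)={B7}
  DF(B7)={B8}
  DF(B8)=∅

DF(B5) = ["B1", "B7"]

Answer: ["B1", "B7"]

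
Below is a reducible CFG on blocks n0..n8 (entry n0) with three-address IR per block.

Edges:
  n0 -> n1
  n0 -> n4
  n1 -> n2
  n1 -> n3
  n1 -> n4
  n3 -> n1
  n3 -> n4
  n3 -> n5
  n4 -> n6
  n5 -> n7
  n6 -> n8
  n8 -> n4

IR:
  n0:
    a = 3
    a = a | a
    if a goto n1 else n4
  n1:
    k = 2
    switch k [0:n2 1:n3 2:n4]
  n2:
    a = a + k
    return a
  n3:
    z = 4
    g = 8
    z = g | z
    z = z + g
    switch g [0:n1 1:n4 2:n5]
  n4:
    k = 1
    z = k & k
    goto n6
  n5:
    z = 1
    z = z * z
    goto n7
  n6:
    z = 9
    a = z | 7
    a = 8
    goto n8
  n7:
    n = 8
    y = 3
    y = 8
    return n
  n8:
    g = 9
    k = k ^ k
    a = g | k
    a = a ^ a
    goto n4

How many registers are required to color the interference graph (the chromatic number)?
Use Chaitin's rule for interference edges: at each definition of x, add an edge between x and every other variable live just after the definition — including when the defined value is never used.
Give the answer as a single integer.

Per-block:
  n0: def={a} ue=∅
  n1: def={k} ue=∅
  n2: def={a} ue={a,k}
  n3: def={g,z} ue=∅
  n4: def={k,z} ue=∅
  n5: def={z} ue=∅
  n6: def={a,z} ue=∅
  n7: def={n,y} ue=∅
  n8: def={a,g,k} ue={k}

Liveness:
  live n0: ∅→{a}
  live n1: {a}→{a,k}
  live n2: {a,k}→∅
  live n3: {a}→{a}
  live n4: ∅→{k}
  live n5: ∅→∅
  live n6: {k}→{k}
  live n7: ∅→∅
  live n8: {k}→∅

Interfere edges:
  a — {g,k,z}
  g — {a,k,z}
  k — {a,g,z}
  n — {y}
  y — {n}
  z — {a,g,k}

Registers:
  lower bound: {a,g,k,z} mutually conflict ⇒ χ ≥ 4
  4-colouring: c0={a,n}  c1={g,y}  c2={k}  c3={z}
  χ = 4

Answer: 4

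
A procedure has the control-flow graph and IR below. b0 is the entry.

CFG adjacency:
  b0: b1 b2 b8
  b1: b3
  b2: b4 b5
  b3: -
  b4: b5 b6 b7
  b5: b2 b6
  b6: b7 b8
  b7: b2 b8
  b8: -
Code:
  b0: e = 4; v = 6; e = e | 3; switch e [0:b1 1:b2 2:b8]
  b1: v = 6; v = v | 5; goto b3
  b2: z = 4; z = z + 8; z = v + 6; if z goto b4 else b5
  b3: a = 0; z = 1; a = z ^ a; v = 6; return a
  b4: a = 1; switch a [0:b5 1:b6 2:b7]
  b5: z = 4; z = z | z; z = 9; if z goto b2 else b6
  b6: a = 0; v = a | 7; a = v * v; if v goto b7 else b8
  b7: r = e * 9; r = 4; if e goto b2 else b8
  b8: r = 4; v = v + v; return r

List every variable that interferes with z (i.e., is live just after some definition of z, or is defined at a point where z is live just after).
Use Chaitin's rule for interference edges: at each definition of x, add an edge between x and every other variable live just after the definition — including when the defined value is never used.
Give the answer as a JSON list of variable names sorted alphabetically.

Per-block:
  b0: {e,v} / ∅
  b1: {v} / ∅
  b2: {z} / {v}
  b3: {a,v,z} / ∅
  b4: {a} / ∅
  b5: {z} / ∅
  b6: {a,v} / ∅
  b7: {r} / {e}
  b8: {r,v} / {v}

Backward fixpoint:
  b0 li=∅ lo={e,v}
  b1 li=∅ lo=∅
  b2 li={e,v} lo={e,v}
  b3 li=∅ lo=∅
  b4 li={e,v} lo={e,v}
  b5 li={e,v} lo={e,v}
  b6 li={e} lo={e,v}
  b7 li={e,v} lo={e,v}
  b8 li={v} lo=∅

Interfere edges:
  a: {e,v,z}
  e: {a,r,v,z}
  r: {e,v}
  v: {a,e,r,z}
  z: {a,e,v}

N(z) = ["a", "e", "v"]

Answer: ["a", "e", "v"]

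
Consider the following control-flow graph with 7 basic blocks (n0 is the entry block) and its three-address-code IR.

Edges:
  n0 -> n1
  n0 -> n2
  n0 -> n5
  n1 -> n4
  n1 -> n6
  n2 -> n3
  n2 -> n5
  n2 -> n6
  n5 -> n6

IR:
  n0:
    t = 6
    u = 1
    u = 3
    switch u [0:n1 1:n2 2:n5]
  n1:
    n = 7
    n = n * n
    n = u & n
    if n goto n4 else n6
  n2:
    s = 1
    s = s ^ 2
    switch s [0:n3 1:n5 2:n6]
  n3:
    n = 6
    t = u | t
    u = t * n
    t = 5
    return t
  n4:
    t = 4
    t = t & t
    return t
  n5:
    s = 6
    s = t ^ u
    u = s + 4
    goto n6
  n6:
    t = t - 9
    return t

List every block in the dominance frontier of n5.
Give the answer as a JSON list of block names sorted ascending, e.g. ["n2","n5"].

Answer: ["n6"]

Derivation:
idom tree: n1←n0 n2←n0 n3←n2 n4←n1 n5←n0 n6←n0
Dom at joins:
  n5: preds {n0,n2}: {n0} ∩ {n0,n2} = {n0}; idom=n0
  n6: preds {n1,n2,n5}: {n0,n1} ∩ {n0,n2} ∩ {n0,n5} = {n0}; idom=n0

DF walk-up:
  join n5 pred n0: · stop@n0
  join n5 pred n2: n2 stop@n0
  join n6 pred n1: n1 stop@n0
  join n6 pred n2: n2 stop@n0
  join n6 pred n5: n5 stop@n0
  n0 → ∅
  n1 → {n6}
  n2 → {n5,n6}
  n3 → ∅
  n4 → ∅
  n5 → {n6}
  n6 → ∅

DF(n5) = ["n6"]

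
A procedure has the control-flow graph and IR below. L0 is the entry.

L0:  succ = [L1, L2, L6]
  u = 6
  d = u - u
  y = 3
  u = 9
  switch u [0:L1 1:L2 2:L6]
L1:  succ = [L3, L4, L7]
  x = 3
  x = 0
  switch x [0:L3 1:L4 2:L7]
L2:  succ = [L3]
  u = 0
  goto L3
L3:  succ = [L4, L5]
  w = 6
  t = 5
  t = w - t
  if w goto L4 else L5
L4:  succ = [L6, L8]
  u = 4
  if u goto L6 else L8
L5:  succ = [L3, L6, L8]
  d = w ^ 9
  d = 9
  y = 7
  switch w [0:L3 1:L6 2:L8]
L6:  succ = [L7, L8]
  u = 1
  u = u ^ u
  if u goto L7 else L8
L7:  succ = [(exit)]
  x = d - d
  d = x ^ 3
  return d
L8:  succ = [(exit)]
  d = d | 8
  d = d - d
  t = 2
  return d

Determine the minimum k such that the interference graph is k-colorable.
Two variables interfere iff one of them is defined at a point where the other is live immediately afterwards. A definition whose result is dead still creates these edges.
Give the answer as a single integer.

Per-block:
  L0: def={d,u,y} ue=∅
  L1: def={x} ue=∅
  L2: def={u} ue=∅
  L3: def={t,w} ue=∅
  L4: def={u} ue=∅
  L5: def={d,y} ue={w}
  L6: def={u} ue=∅
  L7: def={d,x} ue={d}
  L8: def={d,t} ue={d}

Live sets:
  L0 li=∅ lo={d}
  L1 li={d} lo={d}
  L2 li={d} lo={d}
  L3 li={d} lo={d,w}
  L4 li={d} lo={d}
  L5 li={w} lo={d}
  L6 li={d} lo={d}
  L7 li={d} lo=∅
  L8 li={d} lo=∅

Interference:
  d: {t,u,w,x,y}
  t: {d,w}
  u: {d}
  w: {d,t,y}
  x: {d}
  y: {d,w}

Registers:
  {d,t,w} pairwise interfere (3-clique) ⇒ χ ≥ 3
  assign d→c0 t→c2 u→c1 w→c1 x→c1 y→c2 — no edge inside a register ⇒ χ ≤ 3
  χ = 3

Answer: 3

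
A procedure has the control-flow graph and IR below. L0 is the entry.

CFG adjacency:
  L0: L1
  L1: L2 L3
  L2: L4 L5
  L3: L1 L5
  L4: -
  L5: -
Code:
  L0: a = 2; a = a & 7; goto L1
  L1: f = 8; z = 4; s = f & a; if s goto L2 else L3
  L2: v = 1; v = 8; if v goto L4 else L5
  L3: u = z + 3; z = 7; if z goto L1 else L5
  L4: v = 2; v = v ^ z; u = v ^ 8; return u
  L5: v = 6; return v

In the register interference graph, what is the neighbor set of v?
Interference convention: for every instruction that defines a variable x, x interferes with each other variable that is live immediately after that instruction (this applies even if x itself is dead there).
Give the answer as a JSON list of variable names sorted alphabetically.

Per-block:
  L0 def {a} use ∅
  L1 def {f,s,z} use {a}
  L2 def {v} use ∅
  L3 def {u,z} use {z}
  L4 def {u,v} use {z}
  L5 def {v} use ∅

Backward fixpoint:
  L0: in=∅ out={a}
  L1: in={a} out={a,z}
  L2: in={z} out={z}
  L3: in={a,z} out={a}
  L4: in={z} out=∅
  L5: in=∅ out=∅

Interfere edges:
  a — {f,s,u,z}
  f — {a,z}
  s — {a,z}
  u — {a}
  v — {z}
  z — {a,f,s,v}

N(v) = ["z"]

Answer: ["z"]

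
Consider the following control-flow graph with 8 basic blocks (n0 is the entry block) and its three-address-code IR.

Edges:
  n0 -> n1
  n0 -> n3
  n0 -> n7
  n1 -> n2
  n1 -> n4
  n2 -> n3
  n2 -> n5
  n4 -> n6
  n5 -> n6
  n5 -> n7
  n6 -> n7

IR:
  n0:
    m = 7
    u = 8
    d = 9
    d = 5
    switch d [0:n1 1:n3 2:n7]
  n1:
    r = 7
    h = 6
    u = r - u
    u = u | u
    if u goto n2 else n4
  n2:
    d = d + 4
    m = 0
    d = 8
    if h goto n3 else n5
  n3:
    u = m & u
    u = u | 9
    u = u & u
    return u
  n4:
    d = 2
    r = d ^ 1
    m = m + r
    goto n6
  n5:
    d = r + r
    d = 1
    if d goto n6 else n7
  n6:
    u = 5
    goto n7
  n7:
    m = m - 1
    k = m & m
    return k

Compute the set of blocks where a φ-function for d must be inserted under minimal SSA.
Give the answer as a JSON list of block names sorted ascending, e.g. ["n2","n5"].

idom tree: n1←n0 n2←n1 n3←n0 n4←n1 n5←n2 n6←n1 n7←n0
Dom at joins:
  n3: preds {n0,n2}: {n0} ∩ {n0,n1,n2} = {n0}; idom=n0
  n6: preds {n4,n5}: {n0,n1,n4} ∩ {n0,n1,n2,n5} = {n0,n1}; idom=n1
  n7: preds {n0,n5,n6}: {n0} ∩ {n0,n1,n2,n5} ∩ {n0,n1,n6} = {n0}; idom=n0

DF walk-up:
  join n3 pred n0: · stop@n0
  join n3 pred n2: n2→n1 stop@n0
  join n6 pred n4: n4 stop@n1
  join n6 pred n5: n5→n2 stop@n1
  join n7 pred n0: · stop@n0
  join n7 pred n5: n5→n2→n1 stop@n0
  join n7 pred n6: n6→n1 stop@n0
  DF(n0)=∅
  DF(n1)={n3,n7}
  DF(n2)={n3,n6,n7}
  DF(n3)=∅
  DF(n4)={n6}
  DF(n5)={n6,n7}
  DF(n6)={n7}
  DF(n7)=∅

φ for d: defs {n0,n2,n4,n5}
  DF⁺ = {n3,n6,n7}

Answer: ["n3", "n6", "n7"]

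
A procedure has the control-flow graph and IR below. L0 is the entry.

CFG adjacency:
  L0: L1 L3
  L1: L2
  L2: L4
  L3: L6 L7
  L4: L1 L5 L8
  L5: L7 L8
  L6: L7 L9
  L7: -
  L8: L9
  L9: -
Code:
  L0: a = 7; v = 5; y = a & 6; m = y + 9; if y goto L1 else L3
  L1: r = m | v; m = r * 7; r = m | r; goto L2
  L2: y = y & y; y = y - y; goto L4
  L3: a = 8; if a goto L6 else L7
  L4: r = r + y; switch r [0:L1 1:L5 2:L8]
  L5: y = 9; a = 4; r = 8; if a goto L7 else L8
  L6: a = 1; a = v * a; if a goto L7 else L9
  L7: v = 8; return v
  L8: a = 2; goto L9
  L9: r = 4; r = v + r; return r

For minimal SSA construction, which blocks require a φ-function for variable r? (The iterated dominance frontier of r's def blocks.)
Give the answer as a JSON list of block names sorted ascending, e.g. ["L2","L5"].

idom tree: L1←L0 L2←L1 L3←L0 L4←L2 L5←L4 L6←L3 L7←L0 L8←L4 L9←L0
Dom∩ at merges:
  L1: preds {L0,L4}: {L0} ∩ {L0,L1,L2,L4} = {L0}; idom=L0
  L7: preds {L3,L5,L6}: {L0,L3} ∩ {L0,L1,L2,L4,L5} ∩ {L0,L3,L6} = {L0}; idom=L0
  L8: preds {L4,L5}: {L0,L1,L2,L4} ∩ {L0,L1,L2,L4,L5} = {L0,L1,L2,L4}; idom=L4
  L9: preds {L6,L8}: {L0,L3,L6} ∩ {L0,L1,L2,L4,L8} = {L0}; idom=L0

Frontier:
  join L1 pred L0: · stop@L0
  join L1 pred L4: L4→L2→L1 stop@L0
  join L7 pred L3: L3 stop@L0
  join L7 pred L5: L5→L4→L2→L1 stop@L0
  join L7 pred L6: L6→L3 stop@L0
  join L8 pred L4: · stop@L4
  join L8 pred L5: L5 stop@L4
  join L9 pred L6: L6→L3 stop@L0
  join L9 pred L8: L8→L4→L2→L1 stop@L0
  L0: DF=∅
  L1: DF={L1,L7,L9}
  L2: DF={L1,L7,L9}
  L3: DF={L7,L9}
  L4: DF={L1,L7,L9}
  L5: DF={L7,L8}
  L6: DF={L7,L9}
  L7: DF=∅
  L8: DF={L9}
  L9: DF=∅

φ for r: defs {L1,L4,L5,L9}
  DF⁺ = {L1,L7,L8,L9}

Answer: ["L1", "L7", "L8", "L9"]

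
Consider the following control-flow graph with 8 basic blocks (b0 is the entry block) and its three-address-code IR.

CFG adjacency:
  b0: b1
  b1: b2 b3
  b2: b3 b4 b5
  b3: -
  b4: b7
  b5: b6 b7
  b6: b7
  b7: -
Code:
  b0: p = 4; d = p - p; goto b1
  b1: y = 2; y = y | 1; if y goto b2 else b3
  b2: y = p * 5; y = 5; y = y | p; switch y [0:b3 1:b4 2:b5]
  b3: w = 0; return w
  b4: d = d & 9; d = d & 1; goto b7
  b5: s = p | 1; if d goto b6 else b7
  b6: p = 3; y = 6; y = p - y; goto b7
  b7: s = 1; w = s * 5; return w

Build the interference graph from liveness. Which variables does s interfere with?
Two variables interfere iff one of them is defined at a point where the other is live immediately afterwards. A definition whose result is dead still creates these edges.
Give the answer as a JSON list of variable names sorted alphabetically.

Answer: ["d"]

Working:
Block summaries:
  b0: def={d,p} ue=∅
  b1: def={y} ue=∅
  b2: def={y} ue={p}
  b3: def={w} ue=∅
  b4: def={d} ue={d}
  b5: def={s} ue={d,p}
  b6: def={p,y} ue=∅
  b7: def={s,w} ue=∅

Live sets:
  b0: in=∅ out={d,p}
  b1: in={d,p} out={d,p}
  b2: in={d,p} out={d,p}
  b3: in=∅ out=∅
  b4: in={d} out=∅
  b5: in={d,p} out=∅
  b6: in=∅ out=∅
  b7: in=∅ out=∅

Conflict graph:
  d — {p,s,y}
  p — {d,y}
  s — {d}
  w — ∅
  y — {d,p}

N(s) = ["d"]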